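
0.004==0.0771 False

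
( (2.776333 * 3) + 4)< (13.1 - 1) False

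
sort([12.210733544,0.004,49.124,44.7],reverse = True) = [49.124,44.7,12.210733544,0.004]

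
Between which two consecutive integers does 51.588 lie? 51 and 52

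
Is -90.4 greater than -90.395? No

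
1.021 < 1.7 True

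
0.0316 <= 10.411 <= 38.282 True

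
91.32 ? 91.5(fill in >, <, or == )<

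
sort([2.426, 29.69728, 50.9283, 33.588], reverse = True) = [50.9283, 33.588, 29.69728, 2.426]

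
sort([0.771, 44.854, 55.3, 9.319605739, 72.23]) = [0.771, 9.319605739, 44.854, 55.3, 72.23]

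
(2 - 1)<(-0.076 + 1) False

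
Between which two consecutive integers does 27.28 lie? 27 and 28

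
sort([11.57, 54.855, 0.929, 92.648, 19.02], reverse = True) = [92.648, 54.855, 19.02, 11.57, 0.929]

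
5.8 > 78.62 False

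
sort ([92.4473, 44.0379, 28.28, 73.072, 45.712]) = [28.28, 44.0379, 45.712, 73.072, 92.4473]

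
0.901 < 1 True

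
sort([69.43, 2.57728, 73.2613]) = [2.57728, 69.43, 73.2613]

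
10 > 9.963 True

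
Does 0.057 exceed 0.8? No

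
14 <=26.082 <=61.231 True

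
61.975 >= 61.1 True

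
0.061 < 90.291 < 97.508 True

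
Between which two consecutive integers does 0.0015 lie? 0 and 1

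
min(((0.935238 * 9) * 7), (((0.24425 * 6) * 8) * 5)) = 58.62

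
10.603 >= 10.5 True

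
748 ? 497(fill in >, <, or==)>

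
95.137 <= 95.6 True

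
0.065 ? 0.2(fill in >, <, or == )<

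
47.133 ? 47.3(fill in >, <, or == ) <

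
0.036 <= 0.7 True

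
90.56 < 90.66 True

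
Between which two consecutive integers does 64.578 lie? 64 and 65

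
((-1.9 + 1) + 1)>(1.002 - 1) True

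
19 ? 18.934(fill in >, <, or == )>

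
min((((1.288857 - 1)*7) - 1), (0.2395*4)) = 0.958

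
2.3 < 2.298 False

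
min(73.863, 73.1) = 73.1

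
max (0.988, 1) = 1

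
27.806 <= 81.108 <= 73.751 False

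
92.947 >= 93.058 False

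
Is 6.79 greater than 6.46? Yes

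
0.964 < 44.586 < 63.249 True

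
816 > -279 True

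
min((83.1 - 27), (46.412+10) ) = 56.1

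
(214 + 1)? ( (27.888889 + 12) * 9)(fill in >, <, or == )<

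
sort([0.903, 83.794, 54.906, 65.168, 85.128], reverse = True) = [85.128, 83.794, 65.168, 54.906, 0.903]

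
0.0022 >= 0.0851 False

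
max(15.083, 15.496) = 15.496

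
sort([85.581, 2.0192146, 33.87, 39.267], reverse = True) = [85.581, 39.267, 33.87, 2.0192146]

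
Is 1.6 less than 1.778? Yes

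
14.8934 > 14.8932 True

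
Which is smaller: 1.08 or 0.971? 0.971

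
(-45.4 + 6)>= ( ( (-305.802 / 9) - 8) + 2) True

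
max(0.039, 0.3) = 0.3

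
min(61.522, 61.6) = 61.522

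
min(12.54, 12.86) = 12.54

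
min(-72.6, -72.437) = -72.6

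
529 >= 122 True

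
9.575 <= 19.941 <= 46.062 True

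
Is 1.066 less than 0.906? No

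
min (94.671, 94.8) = 94.671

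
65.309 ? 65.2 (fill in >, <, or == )>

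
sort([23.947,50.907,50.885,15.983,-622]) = [-622,15.983,23.947,50.885,50.907]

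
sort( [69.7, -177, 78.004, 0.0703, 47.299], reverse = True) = [78.004, 69.7, 47.299, 0.0703, -177]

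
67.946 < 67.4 False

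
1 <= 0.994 False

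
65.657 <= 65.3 False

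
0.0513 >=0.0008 True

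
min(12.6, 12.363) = 12.363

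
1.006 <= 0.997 False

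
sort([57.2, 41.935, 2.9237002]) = [2.9237002, 41.935, 57.2]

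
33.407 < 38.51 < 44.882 True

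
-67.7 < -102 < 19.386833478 False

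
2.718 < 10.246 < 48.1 True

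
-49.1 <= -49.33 False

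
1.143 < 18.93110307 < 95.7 True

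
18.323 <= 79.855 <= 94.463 True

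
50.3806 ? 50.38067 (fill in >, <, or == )<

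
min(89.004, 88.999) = 88.999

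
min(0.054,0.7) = 0.054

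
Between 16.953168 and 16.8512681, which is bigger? 16.953168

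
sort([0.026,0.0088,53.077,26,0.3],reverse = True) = [53.077,26,0.3,0.026,0.0088]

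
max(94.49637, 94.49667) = 94.49667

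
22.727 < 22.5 False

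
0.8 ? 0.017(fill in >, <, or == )>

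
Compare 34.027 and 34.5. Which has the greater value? 34.5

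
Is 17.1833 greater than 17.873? No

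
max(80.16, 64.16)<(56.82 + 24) True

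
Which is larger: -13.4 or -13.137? -13.137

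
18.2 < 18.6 True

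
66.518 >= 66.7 False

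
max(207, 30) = 207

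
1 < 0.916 False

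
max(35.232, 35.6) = 35.6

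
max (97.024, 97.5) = 97.5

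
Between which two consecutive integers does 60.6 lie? 60 and 61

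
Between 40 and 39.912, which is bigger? 40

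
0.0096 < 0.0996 True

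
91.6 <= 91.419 False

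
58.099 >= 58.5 False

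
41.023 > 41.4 False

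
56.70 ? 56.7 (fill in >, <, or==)==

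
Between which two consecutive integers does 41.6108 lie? 41 and 42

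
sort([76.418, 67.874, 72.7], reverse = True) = [76.418, 72.7, 67.874]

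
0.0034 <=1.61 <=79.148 True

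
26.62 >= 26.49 True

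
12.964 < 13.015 True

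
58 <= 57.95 False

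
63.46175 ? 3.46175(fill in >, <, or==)>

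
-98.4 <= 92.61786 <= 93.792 True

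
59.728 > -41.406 True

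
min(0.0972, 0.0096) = 0.0096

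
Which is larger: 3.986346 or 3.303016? 3.986346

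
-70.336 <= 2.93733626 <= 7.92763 True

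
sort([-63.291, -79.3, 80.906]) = [-79.3, -63.291, 80.906]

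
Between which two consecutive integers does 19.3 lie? 19 and 20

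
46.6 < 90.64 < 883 True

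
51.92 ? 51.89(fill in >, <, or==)>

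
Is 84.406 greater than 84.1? Yes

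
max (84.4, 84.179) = 84.4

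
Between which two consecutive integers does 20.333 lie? 20 and 21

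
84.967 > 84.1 True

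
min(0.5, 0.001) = 0.001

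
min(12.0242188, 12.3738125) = 12.0242188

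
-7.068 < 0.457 True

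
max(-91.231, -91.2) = -91.2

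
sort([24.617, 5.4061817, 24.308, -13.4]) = [-13.4, 5.4061817, 24.308, 24.617]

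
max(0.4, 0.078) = 0.4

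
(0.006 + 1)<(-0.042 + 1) False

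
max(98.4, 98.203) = 98.4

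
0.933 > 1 False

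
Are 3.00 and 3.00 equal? Yes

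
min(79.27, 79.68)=79.27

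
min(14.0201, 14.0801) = 14.0201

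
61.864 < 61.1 False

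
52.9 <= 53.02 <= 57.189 True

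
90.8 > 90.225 True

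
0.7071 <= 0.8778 True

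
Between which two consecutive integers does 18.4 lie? 18 and 19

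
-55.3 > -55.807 True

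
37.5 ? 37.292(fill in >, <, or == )>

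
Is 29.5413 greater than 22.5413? Yes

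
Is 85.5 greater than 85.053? Yes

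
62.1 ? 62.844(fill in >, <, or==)<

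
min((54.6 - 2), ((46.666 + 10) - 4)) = 52.6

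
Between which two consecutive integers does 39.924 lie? 39 and 40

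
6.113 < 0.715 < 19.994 False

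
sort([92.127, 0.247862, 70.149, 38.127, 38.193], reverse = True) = [92.127, 70.149, 38.193, 38.127, 0.247862]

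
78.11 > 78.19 False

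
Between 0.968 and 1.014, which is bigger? 1.014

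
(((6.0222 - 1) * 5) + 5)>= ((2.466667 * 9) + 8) False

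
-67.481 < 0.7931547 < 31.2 True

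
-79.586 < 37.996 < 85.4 True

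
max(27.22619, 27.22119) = 27.22619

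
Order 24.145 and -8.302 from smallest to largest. -8.302, 24.145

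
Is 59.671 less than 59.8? Yes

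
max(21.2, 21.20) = 21.20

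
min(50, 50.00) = 50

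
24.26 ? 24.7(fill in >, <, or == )<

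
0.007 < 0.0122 True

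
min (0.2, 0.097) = 0.097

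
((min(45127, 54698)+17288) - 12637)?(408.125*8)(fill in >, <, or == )>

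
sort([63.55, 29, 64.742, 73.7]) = [29, 63.55, 64.742, 73.7]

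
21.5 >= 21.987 False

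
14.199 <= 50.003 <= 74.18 True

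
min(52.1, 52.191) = 52.1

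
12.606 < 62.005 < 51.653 False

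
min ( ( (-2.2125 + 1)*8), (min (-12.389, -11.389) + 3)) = -9.7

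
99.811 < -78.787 False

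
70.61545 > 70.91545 False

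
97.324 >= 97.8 False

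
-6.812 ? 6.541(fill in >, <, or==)<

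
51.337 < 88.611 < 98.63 True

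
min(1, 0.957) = 0.957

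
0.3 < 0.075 False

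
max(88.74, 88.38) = 88.74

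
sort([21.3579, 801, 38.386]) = [21.3579, 38.386, 801]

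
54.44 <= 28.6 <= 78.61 False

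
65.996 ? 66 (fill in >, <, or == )<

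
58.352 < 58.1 False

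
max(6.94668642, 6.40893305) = 6.94668642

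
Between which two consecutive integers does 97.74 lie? 97 and 98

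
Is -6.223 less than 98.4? Yes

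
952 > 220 True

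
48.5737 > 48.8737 False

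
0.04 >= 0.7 False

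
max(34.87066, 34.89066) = 34.89066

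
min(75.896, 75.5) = 75.5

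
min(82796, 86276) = 82796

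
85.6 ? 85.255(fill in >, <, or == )>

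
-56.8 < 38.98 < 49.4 True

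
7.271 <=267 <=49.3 False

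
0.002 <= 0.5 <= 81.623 True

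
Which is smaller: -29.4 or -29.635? -29.635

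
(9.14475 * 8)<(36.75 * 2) True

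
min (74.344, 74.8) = 74.344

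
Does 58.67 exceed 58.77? No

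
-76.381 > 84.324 False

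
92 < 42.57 False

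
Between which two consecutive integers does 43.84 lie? 43 and 44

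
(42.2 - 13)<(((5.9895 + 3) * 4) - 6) True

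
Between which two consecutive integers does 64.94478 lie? 64 and 65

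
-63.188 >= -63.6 True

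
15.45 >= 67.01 False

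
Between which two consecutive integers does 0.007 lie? 0 and 1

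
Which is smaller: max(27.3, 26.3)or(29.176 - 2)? (29.176 - 2)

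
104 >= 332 False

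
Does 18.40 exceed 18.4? No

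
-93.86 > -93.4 False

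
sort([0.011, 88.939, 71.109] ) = [0.011, 71.109, 88.939]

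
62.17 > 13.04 True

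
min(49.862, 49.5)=49.5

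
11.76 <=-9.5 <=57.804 False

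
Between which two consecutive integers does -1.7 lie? -2 and -1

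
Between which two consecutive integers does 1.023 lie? 1 and 2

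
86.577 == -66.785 False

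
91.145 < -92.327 False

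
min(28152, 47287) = 28152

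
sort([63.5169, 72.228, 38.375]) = [38.375, 63.5169, 72.228]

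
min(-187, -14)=-187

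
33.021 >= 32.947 True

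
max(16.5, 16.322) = 16.5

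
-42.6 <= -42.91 False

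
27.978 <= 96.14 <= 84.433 False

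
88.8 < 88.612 False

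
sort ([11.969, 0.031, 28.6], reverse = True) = [28.6, 11.969, 0.031]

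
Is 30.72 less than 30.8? Yes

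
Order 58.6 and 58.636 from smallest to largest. 58.6, 58.636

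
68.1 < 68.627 True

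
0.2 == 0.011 False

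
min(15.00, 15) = 15.00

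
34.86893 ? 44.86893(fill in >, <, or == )<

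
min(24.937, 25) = 24.937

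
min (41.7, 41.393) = 41.393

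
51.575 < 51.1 False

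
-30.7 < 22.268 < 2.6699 False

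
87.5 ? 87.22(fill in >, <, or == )>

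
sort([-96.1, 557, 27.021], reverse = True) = [557, 27.021, -96.1]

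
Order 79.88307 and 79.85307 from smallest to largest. 79.85307, 79.88307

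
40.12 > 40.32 False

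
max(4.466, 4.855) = 4.855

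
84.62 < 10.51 False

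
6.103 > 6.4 False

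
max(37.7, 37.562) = 37.7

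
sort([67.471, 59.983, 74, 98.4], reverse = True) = [98.4, 74, 67.471, 59.983]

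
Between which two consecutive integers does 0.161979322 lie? 0 and 1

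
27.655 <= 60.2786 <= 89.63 True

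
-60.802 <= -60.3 True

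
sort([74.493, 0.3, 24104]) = [0.3, 74.493, 24104]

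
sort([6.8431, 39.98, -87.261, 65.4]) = [-87.261, 6.8431, 39.98, 65.4]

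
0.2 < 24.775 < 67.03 True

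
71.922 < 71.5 False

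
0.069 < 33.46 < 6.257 False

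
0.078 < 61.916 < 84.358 True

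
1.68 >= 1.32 True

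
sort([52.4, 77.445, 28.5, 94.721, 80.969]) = [28.5, 52.4, 77.445, 80.969, 94.721]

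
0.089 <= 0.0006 False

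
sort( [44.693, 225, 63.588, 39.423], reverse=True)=[225, 63.588, 44.693, 39.423]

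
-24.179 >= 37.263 False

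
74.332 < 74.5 True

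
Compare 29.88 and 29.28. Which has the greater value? 29.88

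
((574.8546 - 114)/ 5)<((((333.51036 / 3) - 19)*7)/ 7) False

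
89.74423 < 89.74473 True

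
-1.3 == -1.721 False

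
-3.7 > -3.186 False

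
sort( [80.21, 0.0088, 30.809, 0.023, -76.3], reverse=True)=[80.21, 30.809, 0.023, 0.0088, -76.3]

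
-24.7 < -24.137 True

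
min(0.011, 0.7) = 0.011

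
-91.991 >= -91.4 False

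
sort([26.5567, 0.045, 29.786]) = [0.045, 26.5567, 29.786]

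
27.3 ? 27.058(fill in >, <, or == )>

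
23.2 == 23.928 False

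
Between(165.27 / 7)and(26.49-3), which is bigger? (165.27 / 7)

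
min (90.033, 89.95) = 89.95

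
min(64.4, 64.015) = 64.015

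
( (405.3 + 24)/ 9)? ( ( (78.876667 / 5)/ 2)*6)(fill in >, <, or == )>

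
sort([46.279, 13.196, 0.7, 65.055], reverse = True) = [65.055, 46.279, 13.196, 0.7]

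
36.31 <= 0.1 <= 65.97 False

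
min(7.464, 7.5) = 7.464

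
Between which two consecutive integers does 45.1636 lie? 45 and 46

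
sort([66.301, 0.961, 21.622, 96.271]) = [0.961, 21.622, 66.301, 96.271]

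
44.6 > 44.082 True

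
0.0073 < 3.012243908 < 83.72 True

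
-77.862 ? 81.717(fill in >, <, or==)<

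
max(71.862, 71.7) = 71.862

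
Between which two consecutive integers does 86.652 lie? 86 and 87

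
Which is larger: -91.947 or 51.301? 51.301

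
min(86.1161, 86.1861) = 86.1161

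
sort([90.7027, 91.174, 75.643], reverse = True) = [91.174, 90.7027, 75.643]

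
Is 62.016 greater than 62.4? No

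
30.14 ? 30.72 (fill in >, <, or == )<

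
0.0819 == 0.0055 False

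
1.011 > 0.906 True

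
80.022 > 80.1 False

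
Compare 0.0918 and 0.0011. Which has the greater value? 0.0918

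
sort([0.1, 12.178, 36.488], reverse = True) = [36.488, 12.178, 0.1]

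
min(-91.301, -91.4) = -91.4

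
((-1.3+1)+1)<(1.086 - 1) False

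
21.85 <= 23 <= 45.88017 True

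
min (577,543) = 543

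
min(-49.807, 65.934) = -49.807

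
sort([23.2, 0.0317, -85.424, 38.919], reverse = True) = [38.919, 23.2, 0.0317, -85.424]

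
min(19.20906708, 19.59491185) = 19.20906708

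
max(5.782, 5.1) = 5.782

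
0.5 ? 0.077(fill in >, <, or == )>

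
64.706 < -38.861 False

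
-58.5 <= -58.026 True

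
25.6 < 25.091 False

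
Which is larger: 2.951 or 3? 3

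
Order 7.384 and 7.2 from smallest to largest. 7.2, 7.384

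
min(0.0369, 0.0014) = 0.0014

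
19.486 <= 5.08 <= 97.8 False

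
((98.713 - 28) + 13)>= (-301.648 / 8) True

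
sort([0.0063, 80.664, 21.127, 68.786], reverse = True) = [80.664, 68.786, 21.127, 0.0063]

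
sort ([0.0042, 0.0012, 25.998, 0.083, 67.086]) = [0.0012, 0.0042, 0.083, 25.998, 67.086]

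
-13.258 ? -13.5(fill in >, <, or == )>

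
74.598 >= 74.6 False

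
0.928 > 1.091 False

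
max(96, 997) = 997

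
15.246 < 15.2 False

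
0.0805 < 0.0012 False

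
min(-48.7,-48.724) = -48.724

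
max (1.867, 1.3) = 1.867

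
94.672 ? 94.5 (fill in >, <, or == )>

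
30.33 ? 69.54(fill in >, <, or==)<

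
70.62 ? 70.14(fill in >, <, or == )>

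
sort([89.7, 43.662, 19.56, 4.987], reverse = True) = [89.7, 43.662, 19.56, 4.987]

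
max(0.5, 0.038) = 0.5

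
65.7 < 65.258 False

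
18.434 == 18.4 False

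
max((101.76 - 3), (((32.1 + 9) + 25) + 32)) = 98.76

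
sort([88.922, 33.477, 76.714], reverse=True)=[88.922, 76.714, 33.477]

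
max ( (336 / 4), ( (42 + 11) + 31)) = 84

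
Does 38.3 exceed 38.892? No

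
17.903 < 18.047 True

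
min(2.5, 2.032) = 2.032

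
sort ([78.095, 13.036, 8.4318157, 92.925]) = [8.4318157, 13.036, 78.095, 92.925]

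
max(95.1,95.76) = 95.76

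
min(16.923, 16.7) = 16.7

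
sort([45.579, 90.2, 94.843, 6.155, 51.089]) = [6.155, 45.579, 51.089, 90.2, 94.843]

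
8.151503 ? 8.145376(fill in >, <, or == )>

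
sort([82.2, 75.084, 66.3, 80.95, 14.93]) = [14.93, 66.3, 75.084, 80.95, 82.2]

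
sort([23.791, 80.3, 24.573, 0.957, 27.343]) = [0.957, 23.791, 24.573, 27.343, 80.3]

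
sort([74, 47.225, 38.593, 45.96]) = [38.593, 45.96, 47.225, 74]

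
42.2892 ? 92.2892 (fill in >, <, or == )<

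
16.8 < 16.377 False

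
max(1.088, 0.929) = 1.088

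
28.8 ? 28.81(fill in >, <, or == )<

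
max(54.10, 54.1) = 54.1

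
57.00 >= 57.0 True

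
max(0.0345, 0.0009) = 0.0345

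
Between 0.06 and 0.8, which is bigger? 0.8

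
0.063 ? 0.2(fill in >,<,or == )<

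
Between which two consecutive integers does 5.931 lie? 5 and 6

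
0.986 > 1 False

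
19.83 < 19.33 False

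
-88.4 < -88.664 False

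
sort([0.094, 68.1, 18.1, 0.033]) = [0.033, 0.094, 18.1, 68.1]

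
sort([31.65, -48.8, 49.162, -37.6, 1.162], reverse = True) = [49.162, 31.65, 1.162, -37.6, -48.8]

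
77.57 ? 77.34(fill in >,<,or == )>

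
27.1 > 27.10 False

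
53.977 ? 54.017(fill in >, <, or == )<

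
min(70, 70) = 70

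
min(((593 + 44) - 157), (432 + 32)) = 464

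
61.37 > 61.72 False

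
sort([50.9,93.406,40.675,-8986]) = [-8986,40.675,50.9,93.406]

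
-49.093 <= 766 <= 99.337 False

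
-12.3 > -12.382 True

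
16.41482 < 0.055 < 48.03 False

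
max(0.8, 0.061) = 0.8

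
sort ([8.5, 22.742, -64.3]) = [-64.3, 8.5, 22.742]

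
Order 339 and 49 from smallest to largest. 49, 339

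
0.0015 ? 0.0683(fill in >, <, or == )<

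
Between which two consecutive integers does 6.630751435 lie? 6 and 7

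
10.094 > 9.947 True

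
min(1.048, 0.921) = 0.921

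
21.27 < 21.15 False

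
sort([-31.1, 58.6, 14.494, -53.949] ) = [-53.949, -31.1, 14.494, 58.6]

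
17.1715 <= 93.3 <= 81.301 False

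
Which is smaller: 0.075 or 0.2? 0.075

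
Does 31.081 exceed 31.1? No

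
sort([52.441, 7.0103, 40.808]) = [7.0103, 40.808, 52.441]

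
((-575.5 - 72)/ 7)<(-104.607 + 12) False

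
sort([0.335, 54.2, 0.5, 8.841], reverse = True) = [54.2, 8.841, 0.5, 0.335]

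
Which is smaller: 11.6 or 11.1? 11.1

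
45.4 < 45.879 True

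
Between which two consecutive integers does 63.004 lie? 63 and 64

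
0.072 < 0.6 True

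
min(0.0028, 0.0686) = 0.0028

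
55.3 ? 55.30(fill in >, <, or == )==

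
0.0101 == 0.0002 False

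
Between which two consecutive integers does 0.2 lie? 0 and 1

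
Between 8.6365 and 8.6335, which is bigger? 8.6365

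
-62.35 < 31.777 True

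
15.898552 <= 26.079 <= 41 True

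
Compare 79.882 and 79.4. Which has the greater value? 79.882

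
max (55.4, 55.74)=55.74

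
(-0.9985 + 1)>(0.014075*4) False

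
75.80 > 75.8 False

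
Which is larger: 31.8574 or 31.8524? 31.8574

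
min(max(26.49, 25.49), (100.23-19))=26.49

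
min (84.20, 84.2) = 84.20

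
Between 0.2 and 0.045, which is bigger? 0.2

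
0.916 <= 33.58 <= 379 True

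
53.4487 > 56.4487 False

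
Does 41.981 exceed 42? No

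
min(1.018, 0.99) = 0.99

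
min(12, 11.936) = 11.936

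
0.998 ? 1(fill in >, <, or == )<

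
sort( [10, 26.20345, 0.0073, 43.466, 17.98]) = [0.0073, 10, 17.98, 26.20345, 43.466]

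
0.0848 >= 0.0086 True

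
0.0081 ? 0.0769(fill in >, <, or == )<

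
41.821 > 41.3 True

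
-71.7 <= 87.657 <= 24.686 False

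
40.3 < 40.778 True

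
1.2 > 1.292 False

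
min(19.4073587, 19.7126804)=19.4073587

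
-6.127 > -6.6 True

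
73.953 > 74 False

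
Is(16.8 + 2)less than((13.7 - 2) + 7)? No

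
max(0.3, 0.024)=0.3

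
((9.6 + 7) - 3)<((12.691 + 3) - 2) True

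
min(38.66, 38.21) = 38.21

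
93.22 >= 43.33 True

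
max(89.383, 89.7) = 89.7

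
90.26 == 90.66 False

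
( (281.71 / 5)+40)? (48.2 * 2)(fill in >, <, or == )<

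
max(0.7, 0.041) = 0.7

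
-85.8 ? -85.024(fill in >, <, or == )<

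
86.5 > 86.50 False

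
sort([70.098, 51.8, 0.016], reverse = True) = [70.098, 51.8, 0.016]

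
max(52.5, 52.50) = 52.50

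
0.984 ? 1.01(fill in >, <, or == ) <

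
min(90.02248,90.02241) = 90.02241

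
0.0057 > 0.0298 False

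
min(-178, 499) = -178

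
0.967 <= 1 True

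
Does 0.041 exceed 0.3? No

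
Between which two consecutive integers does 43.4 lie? 43 and 44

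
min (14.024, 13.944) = 13.944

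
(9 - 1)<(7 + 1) False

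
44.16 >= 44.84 False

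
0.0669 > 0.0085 True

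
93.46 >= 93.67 False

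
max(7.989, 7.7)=7.989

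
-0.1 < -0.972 False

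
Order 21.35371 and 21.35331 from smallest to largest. 21.35331,21.35371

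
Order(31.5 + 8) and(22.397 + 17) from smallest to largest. (22.397 + 17), (31.5 + 8)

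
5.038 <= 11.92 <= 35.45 True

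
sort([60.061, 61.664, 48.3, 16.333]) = [16.333, 48.3, 60.061, 61.664]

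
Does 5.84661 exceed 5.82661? Yes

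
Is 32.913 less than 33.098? Yes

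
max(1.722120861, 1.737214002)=1.737214002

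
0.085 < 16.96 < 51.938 True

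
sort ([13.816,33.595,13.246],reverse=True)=[33.595,13.816,13.246]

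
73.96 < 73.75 False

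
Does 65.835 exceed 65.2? Yes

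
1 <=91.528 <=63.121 False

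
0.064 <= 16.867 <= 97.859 True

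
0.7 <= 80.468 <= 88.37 True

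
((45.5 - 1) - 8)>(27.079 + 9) True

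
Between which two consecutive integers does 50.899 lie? 50 and 51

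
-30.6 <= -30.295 True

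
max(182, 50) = 182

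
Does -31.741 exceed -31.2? No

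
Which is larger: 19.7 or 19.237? 19.7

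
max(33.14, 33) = 33.14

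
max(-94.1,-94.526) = -94.1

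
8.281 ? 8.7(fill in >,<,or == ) <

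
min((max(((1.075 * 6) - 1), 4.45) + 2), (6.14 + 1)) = 7.14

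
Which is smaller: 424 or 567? 424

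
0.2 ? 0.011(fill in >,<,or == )>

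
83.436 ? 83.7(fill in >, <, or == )<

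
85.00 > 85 False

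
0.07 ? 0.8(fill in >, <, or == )<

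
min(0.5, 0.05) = 0.05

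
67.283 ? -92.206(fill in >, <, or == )>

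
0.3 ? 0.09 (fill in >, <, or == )>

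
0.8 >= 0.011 True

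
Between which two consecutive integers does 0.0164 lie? 0 and 1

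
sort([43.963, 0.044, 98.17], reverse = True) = [98.17, 43.963, 0.044]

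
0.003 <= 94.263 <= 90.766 False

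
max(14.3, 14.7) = 14.7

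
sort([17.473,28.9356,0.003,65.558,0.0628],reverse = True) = [65.558,28.9356,17.473,0.0628,0.003]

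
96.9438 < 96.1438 False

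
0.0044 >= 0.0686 False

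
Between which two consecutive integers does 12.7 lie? 12 and 13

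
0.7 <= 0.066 False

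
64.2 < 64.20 False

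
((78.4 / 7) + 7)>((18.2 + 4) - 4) False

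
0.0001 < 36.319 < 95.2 True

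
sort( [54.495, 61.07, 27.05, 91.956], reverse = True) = [91.956, 61.07, 54.495, 27.05]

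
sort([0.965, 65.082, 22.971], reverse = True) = [65.082, 22.971, 0.965]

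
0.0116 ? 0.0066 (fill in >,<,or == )>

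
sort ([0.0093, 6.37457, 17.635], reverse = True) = [17.635, 6.37457, 0.0093]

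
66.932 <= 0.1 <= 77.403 False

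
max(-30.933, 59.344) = 59.344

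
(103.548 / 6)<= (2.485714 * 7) True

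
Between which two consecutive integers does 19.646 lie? 19 and 20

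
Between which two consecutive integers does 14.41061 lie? 14 and 15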